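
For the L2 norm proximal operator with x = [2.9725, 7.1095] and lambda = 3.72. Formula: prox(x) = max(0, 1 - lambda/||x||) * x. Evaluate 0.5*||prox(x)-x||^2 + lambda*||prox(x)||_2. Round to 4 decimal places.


Step 1: Compute ||x||.
||x|| = 7.7059
Step 2: Compute scaling factor.
scale = max(0, 1 - 3.72/7.7059) = 0.5173
Step 3: prox(x) = [1.5375, 3.6774]
||prox(x)|| = 3.9859
Step 4: Proximal objective.
0.5*||prox-x||^2 = 6.9192
lambda*||prox|| = 14.8275
Total = 21.7467


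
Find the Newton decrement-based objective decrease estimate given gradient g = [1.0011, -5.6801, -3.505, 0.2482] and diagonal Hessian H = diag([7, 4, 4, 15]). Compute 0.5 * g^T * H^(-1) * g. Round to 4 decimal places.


Step 1: H is diagonal, so H^(-1) * g = [0.143, -1.42, -0.8763, 0.0165].
Step 2: g^T H^(-1) g = sum_i g_i^2 / H_ii
  = (1.0011)^2/7 + (-5.6801)^2/4 + (-3.505)^2/4 + (0.2482)^2/15
  = 0.1432 + 8.0659 + 3.0713 + 0.0041 = 11.2844
Step 3: Objective decrease = 0.5 * g^T H^(-1) g = 5.6422


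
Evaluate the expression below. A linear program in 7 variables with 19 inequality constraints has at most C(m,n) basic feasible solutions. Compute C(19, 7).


Each vertex corresponds to some choice of n active constraints out of m, so the number of vertices is at most C(m, n) = m! / (n!(m-n)!).
m = 19, n = 7
Numerator: 19 * 18 * 17 * 16 * 15 * 14 * 13
Denominator: 7! = 5040
C(19, 7) = 50388


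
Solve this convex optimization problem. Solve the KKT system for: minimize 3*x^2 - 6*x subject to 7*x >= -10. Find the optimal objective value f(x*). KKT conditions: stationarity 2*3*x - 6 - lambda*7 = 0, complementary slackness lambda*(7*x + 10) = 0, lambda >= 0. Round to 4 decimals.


Step 1: Try lambda = 0 (constraint inactive).
Stationarity: 2*3*x - 6 = 0
x* = 6/(2*3) = 1.0
Check constraint: 7*1.0 = 7.0 >= -10 -- satisfied.
Step 2: Compute optimal value.
f(x*) = 3*1.0^2 - 6*1.0 = -3.0


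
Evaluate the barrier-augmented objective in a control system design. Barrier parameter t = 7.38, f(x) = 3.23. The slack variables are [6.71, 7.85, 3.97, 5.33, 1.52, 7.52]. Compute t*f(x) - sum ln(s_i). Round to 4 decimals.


Step 1: Compute log-barrier.
ln values: [1.9036, 2.0605, 1.3788, 1.6734, 0.4187, 2.0176]
phi = -(1.9036 + 2.0605 + 1.3788 + 1.6734 + 0.4187 + 2.0176) = -9.4525
Step 2: Compute augmented objective.
t*f(x) = 7.38*3.23 = 23.8374
Total = 23.8374 - 9.4525 = 14.3849


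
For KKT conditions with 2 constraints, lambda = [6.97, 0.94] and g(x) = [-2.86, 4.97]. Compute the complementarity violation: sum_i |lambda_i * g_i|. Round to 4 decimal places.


KKT complementary slackness check:
lambda_1 * g_1 = 6.97 * -2.86 = -19.9342
lambda_2 * g_2 = 0.94 * 4.97 = 4.6718
Total violation = 19.9342 + 4.6718 = 24.606


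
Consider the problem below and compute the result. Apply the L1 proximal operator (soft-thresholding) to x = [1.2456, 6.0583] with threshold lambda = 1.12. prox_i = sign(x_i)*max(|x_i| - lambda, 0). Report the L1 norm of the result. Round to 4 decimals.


Soft-thresholding with lambda = 1.12:
prox(1.2456) = sign(1.2456)*max(|1.2456| - 1.12, 0) = 0.1256
prox(6.0583) = sign(6.0583)*max(|6.0583| - 1.12, 0) = 4.9383
prox(x) = [0.1256, 4.9383]
||prox(x)||_1 = 0.1256 + 4.9383 = 5.0639


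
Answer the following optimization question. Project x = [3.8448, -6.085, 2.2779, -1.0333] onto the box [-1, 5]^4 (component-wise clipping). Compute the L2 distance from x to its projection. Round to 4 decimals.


Project each component onto [-1, 5].
clip(3.8448) = 3.8448, clip(-6.085) = -1.0, clip(2.2779) = 2.2779, clip(-1.0333) = -1.0
Projection = [3.8448, -1.0, 2.2779, -1.0]
Squared diffs: [0.0, 25.8572, 0.0, 0.0011]
Distance = sqrt(25.8583) = 5.0851


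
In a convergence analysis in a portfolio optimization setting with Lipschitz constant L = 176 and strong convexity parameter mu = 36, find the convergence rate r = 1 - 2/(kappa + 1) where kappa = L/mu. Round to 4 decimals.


Step 1: Compute the condition number.
kappa = L/mu = 176/36 = 4.8889
Step 2: Compute the convergence rate.
r = 1 - 2/(kappa + 1) = 1 - 2*mu/(L + mu) = (L - mu)/(L + mu) = 140/212 = 0.6604


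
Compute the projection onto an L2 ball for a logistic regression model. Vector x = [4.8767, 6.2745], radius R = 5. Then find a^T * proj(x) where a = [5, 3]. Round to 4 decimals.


Step 1: Compute ||x|| (intermediates to 6 decimals).
||x|| = sqrt(4.8767^2 + 6.2745^2) = 7.946795
Step 2: Project.
Since ||x|| > R, scale = R/||x|| = 5/7.946795 = 0.629184, proj(x) = scale * x
proj(x) = [3.068342, 3.947815]
Step 3: Dot product.
a^T * proj(x) = 5*3.068342 + 3*3.947815 = 27.1852


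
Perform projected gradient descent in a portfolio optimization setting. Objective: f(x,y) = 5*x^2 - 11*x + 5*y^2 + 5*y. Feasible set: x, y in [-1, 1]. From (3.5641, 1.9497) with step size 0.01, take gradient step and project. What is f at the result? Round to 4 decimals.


Step 1: Compute gradient at (3.5641, 1.9497).
grad_x = 2*5*3.5641 - 11 = 24.641
grad_y = 2*5*1.9497 + 5 = 24.497
Step 2: Gradient step.
x_raw = 3.5641 - 0.01*24.641 = 3.3177
y_raw = 1.9497 - 0.01*24.497 = 1.7047
Step 3: Project onto [-1, 1].
x_proj = clip(3.3177) = 1.0
y_proj = clip(1.7047) = 1.0
Step 4: Evaluate f.
f(1.0, 1.0) = 4.0


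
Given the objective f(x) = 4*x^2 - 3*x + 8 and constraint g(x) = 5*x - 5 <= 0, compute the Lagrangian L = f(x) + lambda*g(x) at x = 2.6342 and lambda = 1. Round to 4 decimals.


Step 1: Evaluate f(x).
f(2.6342) = 4*2.6342^2 - 3*2.6342 + 8 = 27.8534
Step 2: Evaluate g(x).
g(2.6342) = 5*2.6342 - 5 = 8.171
Step 3: Compute Lagrangian.
L = 27.8534 + 1*8.171 = 36.0244


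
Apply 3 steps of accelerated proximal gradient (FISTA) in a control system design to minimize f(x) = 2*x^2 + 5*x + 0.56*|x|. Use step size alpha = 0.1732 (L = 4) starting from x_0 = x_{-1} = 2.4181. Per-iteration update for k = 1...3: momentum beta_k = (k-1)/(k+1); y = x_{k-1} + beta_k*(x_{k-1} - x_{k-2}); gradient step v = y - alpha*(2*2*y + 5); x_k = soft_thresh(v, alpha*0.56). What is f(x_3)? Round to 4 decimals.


FISTA on f(x) = 2*x^2 + 5*x + 0.56*|x|
L = 4, alpha = 0.1732
Iteration 1: beta = 0.0, y = 2.4181 + 0.0*(2.4181 - 2.4181) = 2.4181
  grad(y) = 14.6724, v = y - alpha*grad = -0.1232
  prox(v) = soft_thresh(-0.1232, 0.097) = -0.0262
Iteration 2: beta = 0.3333, y = -0.0262 + 0.3333*(-0.0262 - 2.4181) = -0.8409
  grad(y) = 1.6363, v = y - alpha*grad = -1.1243
  prox(v) = soft_thresh(-1.1243, 0.097) = -1.0273
Iteration 3: beta = 0.5, y = -1.0273 + 0.5*(-1.0273 + 0.0262) = -1.5279
  grad(y) = -1.1117, v = y - alpha*grad = -1.3354
  prox(v) = soft_thresh(-1.3354, 0.097) = -1.2384
f(x_3) = 2*(-1.2384)^2 + 5*(-1.2384) + 0.56*|-1.2384| = -2.4312


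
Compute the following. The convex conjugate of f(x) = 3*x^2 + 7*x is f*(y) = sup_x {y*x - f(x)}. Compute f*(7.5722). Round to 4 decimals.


f*(y) = sup_x {y*x - a*x^2 - b*x} = sup_x {(y-b)*x - a*x^2}
FOC: (y - b) - 2a*x = 0 => x* = (y - b)/(2a)
x* = (7.5722 - 7)/(2*3) = 0.0954
f*(7.5722) = (y-b)^2/(4a) = (7.5722 - 7)^2/(4*3)
= 0.3274/12 = 0.0273


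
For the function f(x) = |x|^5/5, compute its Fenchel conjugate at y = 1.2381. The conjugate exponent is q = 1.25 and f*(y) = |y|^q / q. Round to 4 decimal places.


The conjugate exponent q satisfies 1/p + 1/q = 1.
p = 5, so q = 5/(5 - 1) = 1.25
|y|^q = 1.2381^1.25 = 1.306
f*(1.2381) = 1.306 / 1.25 = 1.0448


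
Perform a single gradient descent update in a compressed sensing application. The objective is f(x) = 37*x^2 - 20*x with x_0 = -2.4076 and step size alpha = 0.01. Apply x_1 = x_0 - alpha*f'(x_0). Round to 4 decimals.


We compute the gradient at x_0 and apply the update.
f'(x) = 74*x - 20
f'(-2.4076) = 74*-2.4076 - 20 = -198.1624
x_1 = -2.4076 - 0.01*-198.1624 = -0.426


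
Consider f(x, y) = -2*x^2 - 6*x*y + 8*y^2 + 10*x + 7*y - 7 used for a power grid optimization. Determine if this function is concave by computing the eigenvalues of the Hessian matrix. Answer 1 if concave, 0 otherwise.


The Hessian of f(x,y) = -2*x^2 - 6*x*y + 8*y^2 + 10*x + 7*y - 7 is:
H = [[-4, -6], [-6, 16]]
Trace = -4 + 16 = 12
Determinant = -4*16 - (-6)^2 = -100
Discriminant = (12)^2 - 4*-100 = 544.0
Eigenvalues: lambda_1 = -5.6619, lambda_2 = 17.6619
The function is not concave.

0


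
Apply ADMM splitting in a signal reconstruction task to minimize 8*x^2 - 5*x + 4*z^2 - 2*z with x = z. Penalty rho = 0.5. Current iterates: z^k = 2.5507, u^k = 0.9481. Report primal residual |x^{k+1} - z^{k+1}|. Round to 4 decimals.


ADMM iteration with rho = 0.5, z^k = 2.5507, u^k = 0.9481
Step 1: x-update.
Minimize 8*x^2 - 5*x + (0.5/2)*(x - 2.5507 + 0.9481)^2
FOC: (2*8 + 0.5)*x = 5 + 0.5*(2.5507 - 0.9481)
x^{k+1} = 0.3516
Step 2: z-update.
Minimize 4*z^2 - 2*z + (0.5/2)*(0.3516 - z + 0.9481)^2
FOC: (2*4 + 0.5)*z = 2 + 0.5*(0.3516 + 0.9481)
z^{k+1} = 0.3117
Step 3: u-update.
u^{k+1} = 0.9481 + 0.3516 - 0.3117 = 0.9879
Step 4: Primal residual = |0.3516 - 0.3117| = 0.0398


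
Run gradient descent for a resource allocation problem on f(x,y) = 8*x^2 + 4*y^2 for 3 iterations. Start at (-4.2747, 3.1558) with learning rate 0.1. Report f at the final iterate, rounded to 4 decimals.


Gradient descent on f(x,y) = 8*x^2 + 4*y^2.
Starting point: (-4.2747, 3.1558), alpha = 0.1
Step 1: grad_x = 2*8*-4.2747 = -68.3952, grad_y = 2*4*3.1558 = 25.2464
  x_1 = -4.2747 - 0.1*-68.3952 = 2.5648
  y_1 = 3.1558 - 0.1*25.2464 = 0.6312
Step 2: grad_x = 2*8*2.5648 = 41.0371, grad_y = 2*4*0.6312 = 5.0493
  x_2 = 2.5648 - 0.1*41.0371 = -1.5389
  y_2 = 0.6312 - 0.1*5.0493 = 0.1262
Step 3: grad_x = 2*8*-1.5389 = -24.6223, grad_y = 2*4*0.1262 = 1.0099
  x_3 = -1.5389 - 0.1*-24.6223 = 0.9233
  y_3 = 0.1262 - 0.1*1.0099 = 0.0252
f(0.9233, 0.0252) = 8*0.9233^2 + 4*0.0252^2 = 6.8229


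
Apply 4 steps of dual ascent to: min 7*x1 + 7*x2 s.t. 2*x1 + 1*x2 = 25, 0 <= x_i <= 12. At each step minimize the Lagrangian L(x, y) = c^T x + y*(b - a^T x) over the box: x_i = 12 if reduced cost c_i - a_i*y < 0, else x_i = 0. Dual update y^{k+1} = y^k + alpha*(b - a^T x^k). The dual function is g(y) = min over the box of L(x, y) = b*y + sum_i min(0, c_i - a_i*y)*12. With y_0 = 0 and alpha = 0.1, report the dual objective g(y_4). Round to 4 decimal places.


Dual ascent for LP: min 7*x1 + 7*x2, 2*x1 + 1*x2 = 25, 0 <= x_i <= 12
Step 1: y^k = 0.0, reduced costs: (7.0, 7.0)
  x^k = (0.0, 0.0), subgradient = b - a^T x = 25.0
  y^{k+1} = 0.0 + 0.1*25.0 = 2.5
Step 2: y^k = 2.5, reduced costs: (2.0, 4.5)
  x^k = (0.0, 0.0), subgradient = b - a^T x = 25.0
  y^{k+1} = 2.5 + 0.1*25.0 = 5.0
Step 3: y^k = 5.0, reduced costs: (-3.0, 2.0)
  x^k = (12.0, 0.0), subgradient = b - a^T x = 1.0
  y^{k+1} = 5.0 + 0.1*1.0 = 5.1
Step 4: y^k = 5.1, reduced costs: (-3.2, 1.9)
  x^k = (12.0, 0.0), subgradient = b - a^T x = 1.0
  y^{k+1} = 5.1 + 0.1*1.0 = 5.2
Dual objective at y_4 = 5.2: reduced costs (-3.4, 1.8), box minimizer x = (12.0, 0.0)
g(y_4) = b*y + (c1 - a1*y)*x1 + (c2 - a2*y)*x2 = 25*5.2 + (-3.4)*12.0 + 1.8*0.0 = 130.0 - 40.8 + 0.0 = 89.2


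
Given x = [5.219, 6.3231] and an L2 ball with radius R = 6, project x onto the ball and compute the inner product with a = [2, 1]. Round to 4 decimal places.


Step 1: Compute ||x|| (intermediates to 6 decimals).
||x|| = sqrt(5.219^2 + 6.3231^2) = 8.198753
Step 2: Project.
Since ||x|| > R, scale = R/||x|| = 6/8.198753 = 0.731819, proj(x) = scale * x
proj(x) = [3.819363, 4.627365]
Step 3: Dot product.
a^T * proj(x) = 2*3.819363 + 1*4.627365 = 12.2661


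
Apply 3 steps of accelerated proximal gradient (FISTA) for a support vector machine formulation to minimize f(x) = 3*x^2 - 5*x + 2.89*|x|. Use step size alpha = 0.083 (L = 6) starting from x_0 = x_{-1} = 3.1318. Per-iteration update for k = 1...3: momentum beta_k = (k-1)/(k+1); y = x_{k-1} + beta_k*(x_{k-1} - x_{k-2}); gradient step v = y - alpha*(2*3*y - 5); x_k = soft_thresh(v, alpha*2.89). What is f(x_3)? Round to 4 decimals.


FISTA on f(x) = 3*x^2 - 5*x + 2.89*|x|
L = 6, alpha = 0.083
Iteration 1: beta = 0.0, y = 3.1318 + 0.0*(3.1318 - 3.1318) = 3.1318
  grad(y) = 13.7908, v = y - alpha*grad = 1.9872
  prox(v) = soft_thresh(1.9872, 0.2399) = 1.7473
Iteration 2: beta = 0.3333, y = 1.7473 + 0.3333*(1.7473 - 3.1318) = 1.2858
  grad(y) = 2.7147, v = y - alpha*grad = 1.0605
  prox(v) = soft_thresh(1.0605, 0.2399) = 0.8206
Iteration 3: beta = 0.5, y = 0.8206 + 0.5*(0.8206 - 1.7473) = 0.3572
  grad(y) = -2.8565, v = y - alpha*grad = 0.5943
  prox(v) = soft_thresh(0.5943, 0.2399) = 0.3545
f(x_3) = 3*0.3545^2 - 5*0.3545 + 2.89*|0.3545| = -0.371


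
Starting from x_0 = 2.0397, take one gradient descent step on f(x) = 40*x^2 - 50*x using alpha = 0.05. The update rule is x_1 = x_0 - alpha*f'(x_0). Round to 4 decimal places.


We compute the gradient at x_0 and apply the update.
f'(x) = 80*x - 50
f'(2.0397) = 80*2.0397 - 50 = 113.176
x_1 = 2.0397 - 0.05*113.176 = -3.6191


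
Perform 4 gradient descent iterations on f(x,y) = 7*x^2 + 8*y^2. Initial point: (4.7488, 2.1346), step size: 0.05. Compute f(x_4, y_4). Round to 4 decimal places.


Gradient descent on f(x,y) = 7*x^2 + 8*y^2.
Starting point: (4.7488, 2.1346), alpha = 0.05
Step 1: grad_x = 2*7*4.7488 = 66.4832, grad_y = 2*8*2.1346 = 34.1536
  x_1 = 4.7488 - 0.05*66.4832 = 1.4246
  y_1 = 2.1346 - 0.05*34.1536 = 0.4269
Step 2: grad_x = 2*7*1.4246 = 19.945, grad_y = 2*8*0.4269 = 6.8307
  x_2 = 1.4246 - 0.05*19.945 = 0.4274
  y_2 = 0.4269 - 0.05*6.8307 = 0.0854
Step 3: grad_x = 2*7*0.4274 = 5.9835, grad_y = 2*8*0.0854 = 1.3661
  x_3 = 0.4274 - 0.05*5.9835 = 0.1282
  y_3 = 0.0854 - 0.05*1.3661 = 0.0171
Step 4: grad_x = 2*7*0.1282 = 1.795, grad_y = 2*8*0.0171 = 0.2732
  x_4 = 0.1282 - 0.05*1.795 = 0.0385
  y_4 = 0.0171 - 0.05*0.2732 = 0.0034
f(0.0385, 0.0034) = 7*0.0385^2 + 8*0.0034^2 = 0.0105


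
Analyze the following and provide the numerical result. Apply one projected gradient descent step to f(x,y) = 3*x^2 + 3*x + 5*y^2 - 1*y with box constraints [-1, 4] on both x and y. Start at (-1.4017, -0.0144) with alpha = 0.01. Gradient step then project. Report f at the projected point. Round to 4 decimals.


Step 1: Compute gradient at (-1.4017, -0.0144).
grad_x = 2*3*-1.4017 + 3 = -5.4102
grad_y = 2*5*-0.0144 - 1 = -1.144
Step 2: Gradient step.
x_raw = -1.4017 - 0.01*-5.4102 = -1.3476
y_raw = -0.0144 - 0.01*-1.144 = -0.003
Step 3: Project onto [-1, 4].
x_proj = clip(-1.3476) = -1.0
y_proj = clip(-0.003) = -0.003
Step 4: Evaluate f.
f(-1.0, -0.003) = 0.003


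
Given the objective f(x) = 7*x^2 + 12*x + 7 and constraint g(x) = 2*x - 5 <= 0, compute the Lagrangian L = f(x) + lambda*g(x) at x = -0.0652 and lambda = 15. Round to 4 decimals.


Step 1: Evaluate f(x).
f(-0.0652) = 7*(-0.0652)^2 + 12*(-0.0652) + 7 = 6.2474
Step 2: Evaluate g(x).
g(-0.0652) = 2*-0.0652 - 5 = -5.1304
Step 3: Compute Lagrangian.
L = 6.2474 + 15*-5.1304 = -70.7086


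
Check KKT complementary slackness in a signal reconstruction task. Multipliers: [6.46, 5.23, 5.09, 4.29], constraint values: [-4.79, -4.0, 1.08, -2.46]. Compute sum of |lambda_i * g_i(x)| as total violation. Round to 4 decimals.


KKT complementary slackness check:
lambda_1 * g_1 = 6.46 * -4.79 = -30.9434
lambda_2 * g_2 = 5.23 * -4.0 = -20.92
lambda_3 * g_3 = 5.09 * 1.08 = 5.4972
lambda_4 * g_4 = 4.29 * -2.46 = -10.5534
Total violation = 30.9434 + 20.92 + 5.4972 + 10.5534 = 67.914


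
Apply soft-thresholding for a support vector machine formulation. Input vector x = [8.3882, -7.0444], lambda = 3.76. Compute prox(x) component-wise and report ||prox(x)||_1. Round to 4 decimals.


Soft-thresholding with lambda = 3.76:
prox(8.3882) = sign(8.3882)*max(|8.3882| - 3.76, 0) = 4.6282
prox(-7.0444) = sign(-7.0444)*max(|-7.0444| - 3.76, 0) = -3.2844
prox(x) = [4.6282, -3.2844]
||prox(x)||_1 = 4.6282 + 3.2844 = 7.9126


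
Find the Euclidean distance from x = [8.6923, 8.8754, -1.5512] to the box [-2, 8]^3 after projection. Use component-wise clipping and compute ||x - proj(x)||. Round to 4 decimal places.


Project each component onto [-2, 8].
clip(8.6923) = 8.0, clip(8.8754) = 8.0, clip(-1.5512) = -1.5512
Projection = [8.0, 8.0, -1.5512]
Squared diffs: [0.4793, 0.7663, 0.0]
Distance = sqrt(1.2456) = 1.1161


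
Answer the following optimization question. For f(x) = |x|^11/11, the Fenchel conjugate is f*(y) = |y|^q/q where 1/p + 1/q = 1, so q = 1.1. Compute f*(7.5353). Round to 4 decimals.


The conjugate exponent q satisfies 1/p + 1/q = 1.
p = 11, so q = 11/(11 - 1) = 1.1
|y|^q = 7.5353^1.1 = 9.2217
f*(7.5353) = 9.2217 / 1.1 = 8.3834


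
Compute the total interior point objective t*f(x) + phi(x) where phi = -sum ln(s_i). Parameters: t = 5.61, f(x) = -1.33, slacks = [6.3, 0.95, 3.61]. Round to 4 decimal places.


Step 1: Compute log-barrier.
ln values: [1.8405, -0.0513, 1.2837]
phi = -(1.8405 - 0.0513 + 1.2837) = -3.073
Step 2: Compute augmented objective.
t*f(x) = 5.61*-1.33 = -7.4613
Total = -7.4613 - 3.073 = -10.5343


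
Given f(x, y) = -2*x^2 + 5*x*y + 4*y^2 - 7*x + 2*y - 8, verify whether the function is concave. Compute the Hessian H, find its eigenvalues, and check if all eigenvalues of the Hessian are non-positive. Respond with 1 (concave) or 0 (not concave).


The Hessian of f(x,y) = -2*x^2 + 5*x*y + 4*y^2 - 7*x + 2*y - 8 is:
H = [[-4, 5], [5, 8]]
Trace = -4 + 8 = 4
Determinant = -4*8 - (5)^2 = -57
Discriminant = (4)^2 - 4*-57 = 244.0
Eigenvalues: lambda_1 = -5.8102, lambda_2 = 9.8102
The function is not concave.

0


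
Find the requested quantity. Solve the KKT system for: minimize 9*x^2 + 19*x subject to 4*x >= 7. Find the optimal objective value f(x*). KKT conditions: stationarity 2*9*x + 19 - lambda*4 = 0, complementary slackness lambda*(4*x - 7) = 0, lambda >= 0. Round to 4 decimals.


Step 1: Try lambda = 0 (constraint inactive).
x_unc = -19/(2*9) = -1.0556
Check: 4*-1.0556 = -4.2224 < 7 -- violated!
Step 2: Constraint must be active: 4*x = 7
x* = 7/4 = 1.75
lambda = (2*9*1.75 + 19)/4 = 12.625
Step 3: Compute optimal value.
f(x*) = 9*1.75^2 + 19*1.75 = 60.8125


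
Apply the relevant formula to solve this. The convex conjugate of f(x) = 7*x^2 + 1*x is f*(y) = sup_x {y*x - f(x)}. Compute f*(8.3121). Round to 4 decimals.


f*(y) = sup_x {y*x - a*x^2 - b*x} = sup_x {(y-b)*x - a*x^2}
FOC: (y - b) - 2a*x = 0 => x* = (y - b)/(2a)
x* = (8.3121 - 1)/(2*7) = 0.5223
f*(8.3121) = (y-b)^2/(4a) = (8.3121 - 1)^2/(4*7)
= 53.4668/28 = 1.9095


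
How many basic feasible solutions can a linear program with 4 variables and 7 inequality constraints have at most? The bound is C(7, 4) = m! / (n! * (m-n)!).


Each vertex corresponds to some choice of n active constraints out of m, so the number of vertices is at most C(m, n) = m! / (n!(m-n)!).
m = 7, n = 4
Numerator: 7 * 6 * 5 * 4
Denominator: 4! = 24
C(7, 4) = 35


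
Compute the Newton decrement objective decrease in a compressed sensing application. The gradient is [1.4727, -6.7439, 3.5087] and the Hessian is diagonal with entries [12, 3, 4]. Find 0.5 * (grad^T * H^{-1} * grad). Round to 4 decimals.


Step 1: H is diagonal, so H^(-1) * g = [0.1227, -2.248, 0.8772].
Step 2: g^T H^(-1) g = sum_i g_i^2 / H_ii
  = (1.4727)^2/12 + (-6.7439)^2/3 + (3.5087)^2/4
  = 0.1807 + 15.1601 + 3.0777 = 18.4185
Step 3: Objective decrease = 0.5 * g^T H^(-1) g = 9.2093


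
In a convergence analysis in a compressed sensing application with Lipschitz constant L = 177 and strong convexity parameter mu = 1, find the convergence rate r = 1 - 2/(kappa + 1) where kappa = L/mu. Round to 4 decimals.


Step 1: Compute the condition number.
kappa = L/mu = 177/1 = 177.0
Step 2: Compute the convergence rate.
r = 1 - 2/(kappa + 1) = 1 - 2*mu/(L + mu) = (L - mu)/(L + mu) = 176/178 = 0.9888


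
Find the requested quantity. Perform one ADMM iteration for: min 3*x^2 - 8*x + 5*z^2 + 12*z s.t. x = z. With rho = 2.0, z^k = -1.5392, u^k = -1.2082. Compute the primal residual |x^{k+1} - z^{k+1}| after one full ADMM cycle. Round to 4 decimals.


ADMM iteration with rho = 2.0, z^k = -1.5392, u^k = -1.2082
Step 1: x-update.
Minimize 3*x^2 - 8*x + (2.0/2)*(x + 1.5392 - 1.2082)^2
FOC: (2*3 + 2.0)*x = 8 + 2.0*(-1.5392 + 1.2082)
x^{k+1} = 0.9173
Step 2: z-update.
Minimize 5*z^2 + 12*z + (2.0/2)*(0.9173 - z - 1.2082)^2
FOC: (2*5 + 2.0)*z = -12 + 2.0*(0.9173 - 1.2082)
z^{k+1} = -1.0485
Step 3: u-update.
u^{k+1} = -1.2082 + 0.9173 + 1.0485 = 0.7575
Step 4: Primal residual = |0.9173 + 1.0485| = 1.9657


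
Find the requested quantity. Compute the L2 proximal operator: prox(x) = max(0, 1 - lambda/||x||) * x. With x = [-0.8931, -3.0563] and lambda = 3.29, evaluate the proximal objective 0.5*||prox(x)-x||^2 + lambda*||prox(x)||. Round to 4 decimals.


Step 1: Compute ||x||.
||x|| = 3.1841
Step 2: Compute scaling factor.
scale = max(0, 1 - 3.29/3.1841) = 0.0
Step 3: prox(x) = [-0.0, -0.0]
||prox(x)|| = 0.0
Step 4: Proximal objective.
0.5*||prox-x||^2 = 5.0693
lambda*||prox|| = 0.0
Total = 5.0693


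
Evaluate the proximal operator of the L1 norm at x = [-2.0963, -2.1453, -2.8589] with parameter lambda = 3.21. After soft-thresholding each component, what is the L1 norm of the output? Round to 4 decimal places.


Soft-thresholding with lambda = 3.21:
prox(-2.0963) = sign(-2.0963)*max(|-2.0963| - 3.21, 0) = 0.0
prox(-2.1453) = sign(-2.1453)*max(|-2.1453| - 3.21, 0) = 0.0
prox(-2.8589) = sign(-2.8589)*max(|-2.8589| - 3.21, 0) = 0.0
prox(x) = [0.0, 0.0, 0.0]
||prox(x)||_1 = 0.0 + 0.0 + 0.0 = 0.0


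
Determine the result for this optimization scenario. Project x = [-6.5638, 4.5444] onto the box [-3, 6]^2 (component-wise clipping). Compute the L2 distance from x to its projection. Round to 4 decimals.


Project each component onto [-3, 6].
clip(-6.5638) = -3.0, clip(4.5444) = 4.5444
Projection = [-3.0, 4.5444]
Squared diffs: [12.7007, 0.0]
Distance = sqrt(12.7007) = 3.5638


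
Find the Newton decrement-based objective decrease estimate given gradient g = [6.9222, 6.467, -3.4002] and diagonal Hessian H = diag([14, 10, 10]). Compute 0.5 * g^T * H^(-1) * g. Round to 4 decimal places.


Step 1: H is diagonal, so H^(-1) * g = [0.4944, 0.6467, -0.34].
Step 2: g^T H^(-1) g = sum_i g_i^2 / H_ii
  = (6.9222)^2/14 + (6.467)^2/10 + (-3.4002)^2/10
  = 3.4226 + 4.1822 + 1.1561 = 8.761
Step 3: Objective decrease = 0.5 * g^T H^(-1) g = 4.3805


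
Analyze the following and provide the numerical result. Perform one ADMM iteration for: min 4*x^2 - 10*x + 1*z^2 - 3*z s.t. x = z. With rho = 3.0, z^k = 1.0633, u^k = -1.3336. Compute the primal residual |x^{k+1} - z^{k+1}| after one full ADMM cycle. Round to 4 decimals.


ADMM iteration with rho = 3.0, z^k = 1.0633, u^k = -1.3336
Step 1: x-update.
Minimize 4*x^2 - 10*x + (3.0/2)*(x - 1.0633 - 1.3336)^2
FOC: (2*4 + 3.0)*x = 10 + 3.0*(1.0633 + 1.3336)
x^{k+1} = 1.5628
Step 2: z-update.
Minimize 1*z^2 - 3*z + (3.0/2)*(1.5628 - z - 1.3336)^2
FOC: (2*1 + 3.0)*z = 3 + 3.0*(1.5628 - 1.3336)
z^{k+1} = 0.7375
Step 3: u-update.
u^{k+1} = -1.3336 + 1.5628 - 0.7375 = -0.5083
Step 4: Primal residual = |1.5628 - 0.7375| = 0.8253


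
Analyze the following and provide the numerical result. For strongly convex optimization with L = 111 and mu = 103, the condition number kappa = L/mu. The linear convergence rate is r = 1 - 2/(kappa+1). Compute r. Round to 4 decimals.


Step 1: Compute the condition number.
kappa = L/mu = 111/103 = 1.0777
Step 2: Compute the convergence rate.
r = 1 - 2/(kappa + 1) = 1 - 2*mu/(L + mu) = (L - mu)/(L + mu) = 8/214 = 0.0374


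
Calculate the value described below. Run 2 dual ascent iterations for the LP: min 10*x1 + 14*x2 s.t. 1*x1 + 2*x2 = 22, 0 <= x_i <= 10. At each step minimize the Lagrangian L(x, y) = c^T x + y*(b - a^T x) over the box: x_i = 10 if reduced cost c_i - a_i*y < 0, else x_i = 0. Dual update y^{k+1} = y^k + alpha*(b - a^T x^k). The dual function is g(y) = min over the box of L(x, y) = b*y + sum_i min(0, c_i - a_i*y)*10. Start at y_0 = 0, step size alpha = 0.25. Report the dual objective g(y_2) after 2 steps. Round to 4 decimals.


Dual ascent for LP: min 10*x1 + 14*x2, 1*x1 + 2*x2 = 22, 0 <= x_i <= 10
Step 1: y^k = 0.0, reduced costs: (10.0, 14.0)
  x^k = (0.0, 0.0), subgradient = b - a^T x = 22.0
  y^{k+1} = 0.0 + 0.25*22.0 = 5.5
Step 2: y^k = 5.5, reduced costs: (4.5, 3.0)
  x^k = (0.0, 0.0), subgradient = b - a^T x = 22.0
  y^{k+1} = 5.5 + 0.25*22.0 = 11.0
Dual objective at y_2 = 11.0: reduced costs (-1.0, -8.0), box minimizer x = (10.0, 10.0)
g(y_2) = b*y + (c1 - a1*y)*x1 + (c2 - a2*y)*x2 = 22*11.0 + (-1.0)*10.0 + (-8.0)*10.0 = 242.0 - 10.0 - 80.0 = 152.0


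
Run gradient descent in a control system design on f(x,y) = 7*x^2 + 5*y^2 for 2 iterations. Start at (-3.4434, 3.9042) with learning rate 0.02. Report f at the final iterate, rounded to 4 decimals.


Gradient descent on f(x,y) = 7*x^2 + 5*y^2.
Starting point: (-3.4434, 3.9042), alpha = 0.02
Step 1: grad_x = 2*7*-3.4434 = -48.2076, grad_y = 2*5*3.9042 = 39.042
  x_1 = -3.4434 - 0.02*-48.2076 = -2.4792
  y_1 = 3.9042 - 0.02*39.042 = 3.1234
Step 2: grad_x = 2*7*-2.4792 = -34.7095, grad_y = 2*5*3.1234 = 31.2336
  x_2 = -2.4792 - 0.02*-34.7095 = -1.7851
  y_2 = 3.1234 - 0.02*31.2336 = 2.4987
f(-1.7851, 2.4987) = 7*(-1.7851)^2 + 5*2.4987^2 = 53.5222


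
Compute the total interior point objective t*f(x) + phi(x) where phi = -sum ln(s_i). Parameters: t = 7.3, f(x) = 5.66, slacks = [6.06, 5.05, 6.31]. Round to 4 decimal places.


Step 1: Compute log-barrier.
ln values: [1.8017, 1.6194, 1.8421]
phi = -(1.8017 + 1.6194 + 1.8421) = -5.2632
Step 2: Compute augmented objective.
t*f(x) = 7.3*5.66 = 41.318
Total = 41.318 - 5.2632 = 36.0548


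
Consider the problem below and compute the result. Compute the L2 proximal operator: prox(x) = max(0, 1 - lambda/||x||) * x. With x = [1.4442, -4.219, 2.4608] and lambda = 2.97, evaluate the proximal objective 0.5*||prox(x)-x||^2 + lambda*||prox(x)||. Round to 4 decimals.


Step 1: Compute ||x||.
||x|| = 5.0933
Step 2: Compute scaling factor.
scale = max(0, 1 - 2.97/5.0933) = 0.4169
Step 3: prox(x) = [0.6021, -1.7588, 1.0258]
||prox(x)|| = 2.1233
Step 4: Proximal objective.
0.5*||prox-x||^2 = 4.4105
lambda*||prox|| = 6.3062
Total = 10.7165


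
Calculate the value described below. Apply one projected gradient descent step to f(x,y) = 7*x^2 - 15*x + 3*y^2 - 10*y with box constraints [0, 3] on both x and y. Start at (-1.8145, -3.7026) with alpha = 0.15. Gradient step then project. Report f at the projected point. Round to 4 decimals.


Step 1: Compute gradient at (-1.8145, -3.7026).
grad_x = 2*7*-1.8145 - 15 = -40.403
grad_y = 2*3*-3.7026 - 10 = -32.2156
Step 2: Gradient step.
x_raw = -1.8145 - 0.15*-40.403 = 4.246
y_raw = -3.7026 - 0.15*-32.2156 = 1.1297
Step 3: Project onto [0, 3].
x_proj = clip(4.246) = 3.0
y_proj = clip(1.1297) = 1.1297
Step 4: Evaluate f.
f(3.0, 1.1297) = 10.5315


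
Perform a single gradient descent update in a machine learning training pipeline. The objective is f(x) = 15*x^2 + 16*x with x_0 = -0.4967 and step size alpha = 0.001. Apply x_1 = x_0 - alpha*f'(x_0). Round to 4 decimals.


We compute the gradient at x_0 and apply the update.
f'(x) = 30*x + 16
f'(-0.4967) = 30*-0.4967 + 16 = 1.099
x_1 = -0.4967 - 0.001*1.099 = -0.4978


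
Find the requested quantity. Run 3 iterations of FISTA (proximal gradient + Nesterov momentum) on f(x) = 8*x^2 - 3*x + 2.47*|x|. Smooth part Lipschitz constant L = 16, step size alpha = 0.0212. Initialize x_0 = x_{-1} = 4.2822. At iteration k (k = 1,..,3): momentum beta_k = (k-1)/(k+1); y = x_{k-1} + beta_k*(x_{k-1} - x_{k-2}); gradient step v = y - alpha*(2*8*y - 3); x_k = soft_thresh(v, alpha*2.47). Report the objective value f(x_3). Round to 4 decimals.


FISTA on f(x) = 8*x^2 - 3*x + 2.47*|x|
L = 16, alpha = 0.0212
Iteration 1: beta = 0.0, y = 4.2822 + 0.0*(4.2822 - 4.2822) = 4.2822
  grad(y) = 65.5152, v = y - alpha*grad = 2.8933
  prox(v) = soft_thresh(2.8933, 0.0524) = 2.8409
Iteration 2: beta = 0.3333, y = 2.8409 + 0.3333*(2.8409 - 4.2822) = 2.3605
  grad(y) = 34.7678, v = y - alpha*grad = 1.6234
  prox(v) = soft_thresh(1.6234, 0.0524) = 1.571
Iteration 3: beta = 0.5, y = 1.571 + 0.5*(1.571 - 2.8409) = 0.9361
  grad(y) = 11.9778, v = y - alpha*grad = 0.6822
  prox(v) = soft_thresh(0.6822, 0.0524) = 0.6298
f(x_3) = 8*0.6298^2 - 3*0.6298 + 2.47*|0.6298| = 2.8396


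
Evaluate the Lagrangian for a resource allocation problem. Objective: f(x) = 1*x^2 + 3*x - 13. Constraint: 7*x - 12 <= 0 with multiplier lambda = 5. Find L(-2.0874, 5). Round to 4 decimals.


Step 1: Evaluate f(x).
f(-2.0874) = 1*(-2.0874)^2 + 3*(-2.0874) - 13 = -14.905
Step 2: Evaluate g(x).
g(-2.0874) = 7*-2.0874 - 12 = -26.6118
Step 3: Compute Lagrangian.
L = -14.905 + 5*-26.6118 = -147.964


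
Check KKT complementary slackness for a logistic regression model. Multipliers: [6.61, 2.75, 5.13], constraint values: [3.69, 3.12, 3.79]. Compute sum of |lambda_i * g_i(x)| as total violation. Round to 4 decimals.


KKT complementary slackness check:
lambda_1 * g_1 = 6.61 * 3.69 = 24.3909
lambda_2 * g_2 = 2.75 * 3.12 = 8.58
lambda_3 * g_3 = 5.13 * 3.79 = 19.4427
Total violation = 24.3909 + 8.58 + 19.4427 = 52.4136


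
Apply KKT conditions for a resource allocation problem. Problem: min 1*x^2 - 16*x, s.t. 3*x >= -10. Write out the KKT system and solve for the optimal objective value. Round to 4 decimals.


Step 1: Try lambda = 0 (constraint inactive).
Stationarity: 2*1*x - 16 = 0
x* = 16/(2*1) = 8.0
Check constraint: 3*8.0 = 24.0 >= -10 -- satisfied.
Step 2: Compute optimal value.
f(x*) = 1*8.0^2 - 16*8.0 = -64.0


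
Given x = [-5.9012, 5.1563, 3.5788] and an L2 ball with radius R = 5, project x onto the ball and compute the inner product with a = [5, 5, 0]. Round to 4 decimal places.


Step 1: Compute ||x|| (intermediates to 6 decimals).
||x|| = sqrt((-5.9012)^2 + 5.1563^2 + 3.5788^2) = 8.615068
Step 2: Project.
Since ||x|| > R, scale = R/||x|| = 5/8.615068 = 0.580378, proj(x) = scale * x
proj(x) = [-3.424927, 2.992603, 2.077057]
Step 3: Dot product.
a^T * proj(x) = 5*(-3.424927) + 5*2.992603 + 0*2.077057 = -2.1616


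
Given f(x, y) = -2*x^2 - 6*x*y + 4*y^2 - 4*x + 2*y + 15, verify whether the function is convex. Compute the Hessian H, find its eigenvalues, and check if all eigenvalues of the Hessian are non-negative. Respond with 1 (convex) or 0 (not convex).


The Hessian of f(x,y) = -2*x^2 - 6*x*y + 4*y^2 - 4*x + 2*y + 15 is:
H = [[-4, -6], [-6, 8]]
Trace = -4 + 8 = 4
Determinant = -4*8 - (-6)^2 = -68
Discriminant = (4)^2 - 4*-68 = 288.0
Eigenvalues: lambda_1 = -6.4853, lambda_2 = 10.4853
The function is not convex.

0


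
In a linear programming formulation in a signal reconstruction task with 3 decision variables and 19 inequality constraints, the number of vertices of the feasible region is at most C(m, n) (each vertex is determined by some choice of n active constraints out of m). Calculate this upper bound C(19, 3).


Each vertex corresponds to some choice of n active constraints out of m, so the number of vertices is at most C(m, n) = m! / (n!(m-n)!).
m = 19, n = 3
Numerator: 19 * 18 * 17
Denominator: 3! = 6
C(19, 3) = 969


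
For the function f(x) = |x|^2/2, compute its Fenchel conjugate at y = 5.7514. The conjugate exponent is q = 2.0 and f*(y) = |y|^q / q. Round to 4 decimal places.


The conjugate exponent q satisfies 1/p + 1/q = 1.
p = 2, so q = 2/(2 - 1) = 2.0
|y|^q = 5.7514^2.0 = 33.0786
f*(5.7514) = 33.0786 / 2.0 = 16.5393


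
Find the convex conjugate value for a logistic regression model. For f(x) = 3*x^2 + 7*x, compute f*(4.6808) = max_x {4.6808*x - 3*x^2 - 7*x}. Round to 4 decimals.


f*(y) = sup_x {y*x - a*x^2 - b*x} = sup_x {(y-b)*x - a*x^2}
FOC: (y - b) - 2a*x = 0 => x* = (y - b)/(2a)
x* = (4.6808 - 7)/(2*3) = -0.3865
f*(4.6808) = (y-b)^2/(4a) = (4.6808 - 7)^2/(4*3)
= 5.3787/12 = 0.4482


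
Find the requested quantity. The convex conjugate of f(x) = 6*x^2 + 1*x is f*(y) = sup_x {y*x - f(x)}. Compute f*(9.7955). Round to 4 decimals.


f*(y) = sup_x {y*x - a*x^2 - b*x} = sup_x {(y-b)*x - a*x^2}
FOC: (y - b) - 2a*x = 0 => x* = (y - b)/(2a)
x* = (9.7955 - 1)/(2*6) = 0.733
f*(9.7955) = (y-b)^2/(4a) = (9.7955 - 1)^2/(4*6)
= 77.3608/24 = 3.2234


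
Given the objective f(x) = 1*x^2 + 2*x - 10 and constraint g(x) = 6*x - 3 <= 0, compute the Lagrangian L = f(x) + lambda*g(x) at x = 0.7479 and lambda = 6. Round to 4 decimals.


Step 1: Evaluate f(x).
f(0.7479) = 1*0.7479^2 + 2*0.7479 - 10 = -7.9448
Step 2: Evaluate g(x).
g(0.7479) = 6*0.7479 - 3 = 1.4874
Step 3: Compute Lagrangian.
L = -7.9448 + 6*1.4874 = 0.9796


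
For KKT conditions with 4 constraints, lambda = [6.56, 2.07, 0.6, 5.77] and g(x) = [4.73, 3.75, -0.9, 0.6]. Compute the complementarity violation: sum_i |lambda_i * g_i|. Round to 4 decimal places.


KKT complementary slackness check:
lambda_1 * g_1 = 6.56 * 4.73 = 31.0288
lambda_2 * g_2 = 2.07 * 3.75 = 7.7625
lambda_3 * g_3 = 0.6 * -0.9 = -0.54
lambda_4 * g_4 = 5.77 * 0.6 = 3.462
Total violation = 31.0288 + 7.7625 + 0.54 + 3.462 = 42.7933


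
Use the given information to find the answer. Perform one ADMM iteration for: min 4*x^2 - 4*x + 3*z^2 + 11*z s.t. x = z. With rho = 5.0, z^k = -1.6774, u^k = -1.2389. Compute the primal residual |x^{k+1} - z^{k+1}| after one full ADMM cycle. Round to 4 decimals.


ADMM iteration with rho = 5.0, z^k = -1.6774, u^k = -1.2389
Step 1: x-update.
Minimize 4*x^2 - 4*x + (5.0/2)*(x + 1.6774 - 1.2389)^2
FOC: (2*4 + 5.0)*x = 4 + 5.0*(-1.6774 + 1.2389)
x^{k+1} = 0.139
Step 2: z-update.
Minimize 3*z^2 + 11*z + (5.0/2)*(0.139 - z - 1.2389)^2
FOC: (2*3 + 5.0)*z = -11 + 5.0*(0.139 - 1.2389)
z^{k+1} = -1.4999
Step 3: u-update.
u^{k+1} = -1.2389 + 0.139 + 1.4999 = 0.4001
Step 4: Primal residual = |0.139 + 1.4999| = 1.639


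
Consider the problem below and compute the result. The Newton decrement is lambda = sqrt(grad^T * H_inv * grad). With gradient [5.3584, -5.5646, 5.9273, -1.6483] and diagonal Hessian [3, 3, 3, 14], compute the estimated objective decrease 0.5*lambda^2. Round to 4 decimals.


Step 1: H is diagonal, so H^(-1) * g = [1.7861, -1.8549, 1.9758, -0.1177].
Step 2: g^T H^(-1) g = sum_i g_i^2 / H_ii
  = (5.3584)^2/3 + (-5.5646)^2/3 + (5.9273)^2/3 + (-1.6483)^2/14
  = 9.5708 + 10.3216 + 11.711 + 0.1941 = 31.7974
Step 3: Objective decrease = 0.5 * g^T H^(-1) g = 15.8987


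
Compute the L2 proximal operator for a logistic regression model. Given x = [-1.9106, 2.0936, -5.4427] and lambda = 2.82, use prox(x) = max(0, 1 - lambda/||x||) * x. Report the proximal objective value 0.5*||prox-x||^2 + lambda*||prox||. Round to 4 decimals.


Step 1: Compute ||x||.
||x|| = 6.1365
Step 2: Compute scaling factor.
scale = max(0, 1 - 2.82/6.1365) = 0.5405
Step 3: prox(x) = [-1.0326, 1.1315, -2.9415]
||prox(x)|| = 3.3165
Step 4: Proximal objective.
0.5*||prox-x||^2 = 3.9762
lambda*||prox|| = 9.3525
Total = 13.3287


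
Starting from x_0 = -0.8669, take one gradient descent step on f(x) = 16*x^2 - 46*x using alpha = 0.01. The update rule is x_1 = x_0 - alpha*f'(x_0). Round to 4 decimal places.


We compute the gradient at x_0 and apply the update.
f'(x) = 32*x - 46
f'(-0.8669) = 32*-0.8669 - 46 = -73.7408
x_1 = -0.8669 - 0.01*-73.7408 = -0.1295


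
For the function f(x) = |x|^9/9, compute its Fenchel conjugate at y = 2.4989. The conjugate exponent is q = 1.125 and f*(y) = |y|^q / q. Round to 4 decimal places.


The conjugate exponent q satisfies 1/p + 1/q = 1.
p = 9, so q = 9/(9 - 1) = 1.125
|y|^q = 2.4989^1.125 = 2.802
f*(2.4989) = 2.802 / 1.125 = 2.4907


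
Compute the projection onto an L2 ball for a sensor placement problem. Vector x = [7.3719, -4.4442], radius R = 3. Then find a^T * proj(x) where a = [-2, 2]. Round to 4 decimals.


Step 1: Compute ||x|| (intermediates to 6 decimals).
||x|| = sqrt(7.3719^2 + (-4.4442)^2) = 8.607893
Step 2: Project.
Since ||x|| > R, scale = R/||x|| = 3/8.607893 = 0.348517, proj(x) = scale * x
proj(x) = [2.569232, -1.548879]
Step 3: Dot product.
a^T * proj(x) = -2*2.569232 + 2*(-1.548879) = -8.2362


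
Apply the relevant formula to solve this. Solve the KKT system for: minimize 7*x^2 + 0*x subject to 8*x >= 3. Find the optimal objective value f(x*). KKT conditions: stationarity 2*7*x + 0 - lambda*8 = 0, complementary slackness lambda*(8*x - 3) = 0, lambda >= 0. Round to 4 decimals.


Step 1: Try lambda = 0 (constraint inactive).
x_unc = 0/(2*7) = 0.0
Check: 8*0.0 = 0.0 < 3 -- violated!
Step 2: Constraint must be active: 8*x = 3
x* = 3/8 = 0.375
lambda = (2*7*0.375 + 0)/8 = 0.6563
Step 3: Compute optimal value.
f(x*) = 7*0.375^2 + 0*0.375 = 0.9844


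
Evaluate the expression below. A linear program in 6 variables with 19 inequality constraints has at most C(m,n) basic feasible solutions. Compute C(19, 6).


Each vertex corresponds to some choice of n active constraints out of m, so the number of vertices is at most C(m, n) = m! / (n!(m-n)!).
m = 19, n = 6
Numerator: 19 * 18 * 17 * 16 * 15 * 14
Denominator: 6! = 720
C(19, 6) = 27132


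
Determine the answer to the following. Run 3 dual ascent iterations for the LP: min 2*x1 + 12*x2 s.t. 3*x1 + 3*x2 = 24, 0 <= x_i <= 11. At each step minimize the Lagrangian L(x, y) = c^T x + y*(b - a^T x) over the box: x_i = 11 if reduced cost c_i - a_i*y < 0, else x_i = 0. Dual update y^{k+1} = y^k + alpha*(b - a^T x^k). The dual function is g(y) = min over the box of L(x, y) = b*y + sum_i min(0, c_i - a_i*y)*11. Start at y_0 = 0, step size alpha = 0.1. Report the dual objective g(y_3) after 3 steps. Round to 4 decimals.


Dual ascent for LP: min 2*x1 + 12*x2, 3*x1 + 3*x2 = 24, 0 <= x_i <= 11
Step 1: y^k = 0.0, reduced costs: (2.0, 12.0)
  x^k = (0.0, 0.0), subgradient = b - a^T x = 24.0
  y^{k+1} = 0.0 + 0.1*24.0 = 2.4
Step 2: y^k = 2.4, reduced costs: (-5.2, 4.8)
  x^k = (11.0, 0.0), subgradient = b - a^T x = -9.0
  y^{k+1} = 2.4 + 0.1*-9.0 = 1.5
Step 3: y^k = 1.5, reduced costs: (-2.5, 7.5)
  x^k = (11.0, 0.0), subgradient = b - a^T x = -9.0
  y^{k+1} = 1.5 + 0.1*-9.0 = 0.6
Dual objective at y_3 = 0.6: reduced costs (0.2, 10.2), box minimizer x = (0.0, 0.0)
g(y_3) = b*y + (c1 - a1*y)*x1 + (c2 - a2*y)*x2 = 24*0.6 + 0.2*0.0 + 10.2*0.0 = 14.4 + 0.0 + 0.0 = 14.4


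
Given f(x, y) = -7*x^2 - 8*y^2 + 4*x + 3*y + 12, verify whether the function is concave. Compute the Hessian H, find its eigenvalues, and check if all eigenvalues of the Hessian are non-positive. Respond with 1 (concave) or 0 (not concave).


The Hessian of f(x,y) = -7*x^2 - 8*y^2 + 4*x + 3*y + 12 is:
H = [[-14, 0], [0, -16]]
Trace = -14 - 16 = -30
Determinant = -14*-16 - (0)^2 = 224
Discriminant = (-30)^2 - 4*224 = 4.0
Eigenvalues: lambda_1 = -16.0, lambda_2 = -14.0
The function is concave.

1


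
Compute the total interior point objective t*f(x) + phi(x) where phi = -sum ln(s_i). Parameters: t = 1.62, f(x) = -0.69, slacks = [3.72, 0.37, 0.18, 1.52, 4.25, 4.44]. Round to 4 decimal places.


Step 1: Compute log-barrier.
ln values: [1.3137, -0.9943, -1.7148, 0.4187, 1.4469, 1.4907]
phi = -(1.3137 - 0.9943 - 1.7148 + 0.4187 + 1.4469 + 1.4907) = -1.961
Step 2: Compute augmented objective.
t*f(x) = 1.62*-0.69 = -1.1178
Total = -1.1178 - 1.961 = -3.0788


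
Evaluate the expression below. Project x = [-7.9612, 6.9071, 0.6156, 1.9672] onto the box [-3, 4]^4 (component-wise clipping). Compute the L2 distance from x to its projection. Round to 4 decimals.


Project each component onto [-3, 4].
clip(-7.9612) = -3.0, clip(6.9071) = 4.0, clip(0.6156) = 0.6156, clip(1.9672) = 1.9672
Projection = [-3.0, 4.0, 0.6156, 1.9672]
Squared diffs: [24.6135, 8.4512, 0.0, 0.0]
Distance = sqrt(33.0647) = 5.7502


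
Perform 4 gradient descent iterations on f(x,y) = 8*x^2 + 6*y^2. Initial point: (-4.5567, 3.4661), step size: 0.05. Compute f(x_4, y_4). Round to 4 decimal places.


Gradient descent on f(x,y) = 8*x^2 + 6*y^2.
Starting point: (-4.5567, 3.4661), alpha = 0.05
Step 1: grad_x = 2*8*-4.5567 = -72.9072, grad_y = 2*6*3.4661 = 41.5932
  x_1 = -4.5567 - 0.05*-72.9072 = -0.9113
  y_1 = 3.4661 - 0.05*41.5932 = 1.3864
Step 2: grad_x = 2*8*-0.9113 = -14.5814, grad_y = 2*6*1.3864 = 16.6373
  x_2 = -0.9113 - 0.05*-14.5814 = -0.1823
  y_2 = 1.3864 - 0.05*16.6373 = 0.5546
Step 3: grad_x = 2*8*-0.1823 = -2.9163, grad_y = 2*6*0.5546 = 6.6549
  x_3 = -0.1823 - 0.05*-2.9163 = -0.0365
  y_3 = 0.5546 - 0.05*6.6549 = 0.2218
Step 4: grad_x = 2*8*-0.0365 = -0.5833, grad_y = 2*6*0.2218 = 2.662
  x_4 = -0.0365 - 0.05*-0.5833 = -0.0073
  y_4 = 0.2218 - 0.05*2.662 = 0.0887
f(-0.0073, 0.0887) = 8*(-0.0073)^2 + 6*0.0887^2 = 0.0477
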